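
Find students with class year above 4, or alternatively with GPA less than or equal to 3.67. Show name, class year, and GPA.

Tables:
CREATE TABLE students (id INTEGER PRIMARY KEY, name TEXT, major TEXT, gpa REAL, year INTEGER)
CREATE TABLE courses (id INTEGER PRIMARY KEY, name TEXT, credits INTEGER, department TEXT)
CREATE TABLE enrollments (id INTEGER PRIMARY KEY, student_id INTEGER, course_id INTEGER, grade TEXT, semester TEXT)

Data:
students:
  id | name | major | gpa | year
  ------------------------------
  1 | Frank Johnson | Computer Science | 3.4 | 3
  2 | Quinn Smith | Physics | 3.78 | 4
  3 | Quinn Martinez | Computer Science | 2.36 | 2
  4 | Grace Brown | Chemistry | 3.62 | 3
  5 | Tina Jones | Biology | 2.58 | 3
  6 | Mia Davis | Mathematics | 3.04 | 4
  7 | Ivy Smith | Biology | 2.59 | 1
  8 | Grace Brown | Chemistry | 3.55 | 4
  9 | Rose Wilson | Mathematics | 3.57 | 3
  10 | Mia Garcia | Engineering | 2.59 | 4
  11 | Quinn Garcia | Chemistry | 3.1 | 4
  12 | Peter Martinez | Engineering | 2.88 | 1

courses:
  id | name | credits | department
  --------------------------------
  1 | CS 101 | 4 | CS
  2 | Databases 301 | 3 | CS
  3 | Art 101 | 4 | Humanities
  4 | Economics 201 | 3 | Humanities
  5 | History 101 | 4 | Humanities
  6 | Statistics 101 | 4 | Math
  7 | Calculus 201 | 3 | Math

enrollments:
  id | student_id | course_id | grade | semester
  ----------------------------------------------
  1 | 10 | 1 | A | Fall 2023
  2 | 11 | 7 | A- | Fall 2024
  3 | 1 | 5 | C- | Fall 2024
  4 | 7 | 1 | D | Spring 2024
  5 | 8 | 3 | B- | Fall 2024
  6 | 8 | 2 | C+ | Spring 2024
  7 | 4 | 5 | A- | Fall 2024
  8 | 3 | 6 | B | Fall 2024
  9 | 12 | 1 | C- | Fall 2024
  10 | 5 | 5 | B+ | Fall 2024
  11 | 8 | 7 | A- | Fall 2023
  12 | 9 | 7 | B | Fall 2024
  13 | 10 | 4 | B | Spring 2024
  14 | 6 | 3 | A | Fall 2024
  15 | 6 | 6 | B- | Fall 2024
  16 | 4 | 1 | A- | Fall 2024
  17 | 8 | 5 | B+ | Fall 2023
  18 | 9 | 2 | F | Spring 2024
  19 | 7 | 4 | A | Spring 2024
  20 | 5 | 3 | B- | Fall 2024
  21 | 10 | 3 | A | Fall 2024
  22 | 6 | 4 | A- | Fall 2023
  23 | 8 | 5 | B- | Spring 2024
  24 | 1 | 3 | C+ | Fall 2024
SELECT name, year, gpa FROM students WHERE year > 4 OR gpa <= 3.67

Execution result:
name | year | gpa
Frank Johnson | 3 | 3.40
Quinn Martinez | 2 | 2.36
Grace Brown | 3 | 3.62
Tina Jones | 3 | 2.58
Mia Davis | 4 | 3.04
Ivy Smith | 1 | 2.59
Grace Brown | 4 | 3.55
Rose Wilson | 3 | 3.57
Mia Garcia | 4 | 2.59
Quinn Garcia | 4 | 3.10
Peter Martinez | 1 | 2.88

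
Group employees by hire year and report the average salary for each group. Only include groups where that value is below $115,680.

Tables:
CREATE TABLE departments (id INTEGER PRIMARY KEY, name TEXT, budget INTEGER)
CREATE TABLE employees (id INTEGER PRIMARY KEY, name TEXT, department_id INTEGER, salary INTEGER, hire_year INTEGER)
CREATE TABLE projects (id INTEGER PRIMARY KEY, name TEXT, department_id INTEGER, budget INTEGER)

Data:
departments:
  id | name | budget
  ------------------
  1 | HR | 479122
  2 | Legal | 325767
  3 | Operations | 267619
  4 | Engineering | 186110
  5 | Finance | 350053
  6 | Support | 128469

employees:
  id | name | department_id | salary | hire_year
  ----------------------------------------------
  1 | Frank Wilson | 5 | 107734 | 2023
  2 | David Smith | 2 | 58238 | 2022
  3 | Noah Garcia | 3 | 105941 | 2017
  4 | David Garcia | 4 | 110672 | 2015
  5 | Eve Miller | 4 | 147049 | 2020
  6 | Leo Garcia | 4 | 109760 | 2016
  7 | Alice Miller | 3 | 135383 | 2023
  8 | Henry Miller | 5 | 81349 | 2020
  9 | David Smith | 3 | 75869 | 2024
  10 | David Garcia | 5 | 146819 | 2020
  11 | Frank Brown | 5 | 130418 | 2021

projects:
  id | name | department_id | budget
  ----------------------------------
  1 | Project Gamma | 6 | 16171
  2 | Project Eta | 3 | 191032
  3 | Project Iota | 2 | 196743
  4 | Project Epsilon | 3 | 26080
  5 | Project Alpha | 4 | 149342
SELECT hire_year, AVG(salary) AS avg_salary FROM employees GROUP BY hire_year HAVING AVG(salary) < 115680

Execution result:
hire_year | avg_salary
2015 | 110672.00
2016 | 109760.00
2017 | 105941.00
2022 | 58238.00
2024 | 75869.00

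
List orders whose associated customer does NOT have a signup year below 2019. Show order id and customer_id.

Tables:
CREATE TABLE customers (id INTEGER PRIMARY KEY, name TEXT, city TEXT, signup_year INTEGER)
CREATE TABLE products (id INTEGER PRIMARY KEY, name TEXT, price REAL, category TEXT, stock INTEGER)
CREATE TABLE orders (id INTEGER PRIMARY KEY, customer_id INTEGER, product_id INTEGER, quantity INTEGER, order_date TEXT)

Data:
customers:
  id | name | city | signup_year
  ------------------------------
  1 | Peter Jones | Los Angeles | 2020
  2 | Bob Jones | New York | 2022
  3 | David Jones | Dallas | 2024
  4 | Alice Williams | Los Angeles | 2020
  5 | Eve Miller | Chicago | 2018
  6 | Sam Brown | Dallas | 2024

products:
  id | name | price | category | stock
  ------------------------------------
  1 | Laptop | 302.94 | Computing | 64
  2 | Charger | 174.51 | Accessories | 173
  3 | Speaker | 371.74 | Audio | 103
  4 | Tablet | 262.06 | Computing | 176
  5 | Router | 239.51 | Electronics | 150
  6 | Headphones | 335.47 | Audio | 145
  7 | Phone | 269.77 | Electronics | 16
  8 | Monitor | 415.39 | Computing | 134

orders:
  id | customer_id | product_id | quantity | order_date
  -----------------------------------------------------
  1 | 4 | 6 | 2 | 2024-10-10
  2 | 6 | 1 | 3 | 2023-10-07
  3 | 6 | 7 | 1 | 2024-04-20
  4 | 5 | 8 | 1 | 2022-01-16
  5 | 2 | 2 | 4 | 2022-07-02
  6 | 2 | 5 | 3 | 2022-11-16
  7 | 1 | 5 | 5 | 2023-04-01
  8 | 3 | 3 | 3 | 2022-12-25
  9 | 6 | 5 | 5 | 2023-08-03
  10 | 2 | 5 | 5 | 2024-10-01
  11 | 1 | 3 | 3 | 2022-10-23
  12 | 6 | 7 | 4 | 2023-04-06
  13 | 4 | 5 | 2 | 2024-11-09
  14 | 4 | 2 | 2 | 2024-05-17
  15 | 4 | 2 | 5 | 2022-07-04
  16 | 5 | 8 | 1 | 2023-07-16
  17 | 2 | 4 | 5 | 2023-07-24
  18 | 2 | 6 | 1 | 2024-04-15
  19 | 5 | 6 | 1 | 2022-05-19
SELECT id, customer_id FROM orders WHERE customer_id NOT IN (SELECT id FROM customers WHERE signup_year < 2019)

Execution result:
id | customer_id
1 | 4
2 | 6
3 | 6
5 | 2
6 | 2
7 | 1
8 | 3
9 | 6
10 | 2
11 | 1
12 | 6
13 | 4
14 | 4
15 | 4
17 | 2
18 | 2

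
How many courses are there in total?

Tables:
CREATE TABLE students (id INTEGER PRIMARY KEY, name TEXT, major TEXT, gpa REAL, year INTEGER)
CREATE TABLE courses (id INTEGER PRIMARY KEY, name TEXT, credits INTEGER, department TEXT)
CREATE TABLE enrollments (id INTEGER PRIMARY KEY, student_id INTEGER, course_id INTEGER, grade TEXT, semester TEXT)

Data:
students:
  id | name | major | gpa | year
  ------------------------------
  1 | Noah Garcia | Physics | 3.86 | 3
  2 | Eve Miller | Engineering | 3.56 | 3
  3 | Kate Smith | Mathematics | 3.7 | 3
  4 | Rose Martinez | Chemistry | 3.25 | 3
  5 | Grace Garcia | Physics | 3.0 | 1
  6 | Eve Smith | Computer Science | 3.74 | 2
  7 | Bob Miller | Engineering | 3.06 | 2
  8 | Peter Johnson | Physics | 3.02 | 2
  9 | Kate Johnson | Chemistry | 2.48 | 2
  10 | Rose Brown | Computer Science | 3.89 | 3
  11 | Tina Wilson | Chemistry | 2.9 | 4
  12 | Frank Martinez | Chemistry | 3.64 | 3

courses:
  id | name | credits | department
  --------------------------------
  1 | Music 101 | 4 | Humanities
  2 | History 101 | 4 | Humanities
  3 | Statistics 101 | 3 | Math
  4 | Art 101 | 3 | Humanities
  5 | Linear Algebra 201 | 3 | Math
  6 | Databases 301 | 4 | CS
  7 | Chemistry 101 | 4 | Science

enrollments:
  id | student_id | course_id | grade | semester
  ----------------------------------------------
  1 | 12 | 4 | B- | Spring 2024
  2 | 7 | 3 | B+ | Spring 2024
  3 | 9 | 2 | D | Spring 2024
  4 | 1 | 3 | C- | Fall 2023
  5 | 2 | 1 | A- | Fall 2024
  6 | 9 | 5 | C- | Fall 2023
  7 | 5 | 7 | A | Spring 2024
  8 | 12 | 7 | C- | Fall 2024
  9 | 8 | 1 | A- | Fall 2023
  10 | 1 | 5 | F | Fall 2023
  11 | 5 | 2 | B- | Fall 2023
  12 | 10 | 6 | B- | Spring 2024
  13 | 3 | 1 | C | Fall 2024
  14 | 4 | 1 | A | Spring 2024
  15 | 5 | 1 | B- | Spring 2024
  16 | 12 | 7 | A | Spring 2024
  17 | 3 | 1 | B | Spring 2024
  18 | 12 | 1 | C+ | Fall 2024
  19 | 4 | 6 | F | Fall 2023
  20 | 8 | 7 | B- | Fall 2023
SELECT COUNT(*) FROM courses

Execution result:
7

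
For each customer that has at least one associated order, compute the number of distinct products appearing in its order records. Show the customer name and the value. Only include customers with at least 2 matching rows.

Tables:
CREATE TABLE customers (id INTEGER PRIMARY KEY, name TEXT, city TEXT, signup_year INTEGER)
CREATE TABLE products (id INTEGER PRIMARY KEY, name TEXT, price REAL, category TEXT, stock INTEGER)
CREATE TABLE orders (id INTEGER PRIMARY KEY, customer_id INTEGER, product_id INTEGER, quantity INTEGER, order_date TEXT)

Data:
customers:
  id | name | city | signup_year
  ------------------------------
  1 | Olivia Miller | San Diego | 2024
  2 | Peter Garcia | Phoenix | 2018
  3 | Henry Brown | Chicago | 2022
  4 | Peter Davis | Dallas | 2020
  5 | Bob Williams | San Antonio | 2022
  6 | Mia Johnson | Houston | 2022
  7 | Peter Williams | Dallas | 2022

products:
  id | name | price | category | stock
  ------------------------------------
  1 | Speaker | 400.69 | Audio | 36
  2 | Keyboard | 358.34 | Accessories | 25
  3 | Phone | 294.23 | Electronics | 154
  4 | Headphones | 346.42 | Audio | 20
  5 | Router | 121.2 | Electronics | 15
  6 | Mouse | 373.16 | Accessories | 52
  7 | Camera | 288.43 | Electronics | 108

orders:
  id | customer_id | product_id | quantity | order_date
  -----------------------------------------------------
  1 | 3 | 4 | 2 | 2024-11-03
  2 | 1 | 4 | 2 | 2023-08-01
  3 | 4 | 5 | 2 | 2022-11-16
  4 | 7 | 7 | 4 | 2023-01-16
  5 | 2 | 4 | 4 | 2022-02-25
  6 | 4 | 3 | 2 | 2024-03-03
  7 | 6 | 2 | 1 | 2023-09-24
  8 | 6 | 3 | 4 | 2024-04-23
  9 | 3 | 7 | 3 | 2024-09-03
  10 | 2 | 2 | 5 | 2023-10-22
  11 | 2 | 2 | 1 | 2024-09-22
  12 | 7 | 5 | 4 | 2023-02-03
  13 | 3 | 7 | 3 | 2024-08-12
SELECT p.name, COUNT(DISTINCT c.product_id) AS distinct_product_count FROM orders c JOIN customers p ON c.customer_id = p.id GROUP BY p.id, p.name HAVING COUNT(*) >= 2

Execution result:
name | distinct_product_count
Peter Garcia | 2
Henry Brown | 2
Peter Davis | 2
Mia Johnson | 2
Peter Williams | 2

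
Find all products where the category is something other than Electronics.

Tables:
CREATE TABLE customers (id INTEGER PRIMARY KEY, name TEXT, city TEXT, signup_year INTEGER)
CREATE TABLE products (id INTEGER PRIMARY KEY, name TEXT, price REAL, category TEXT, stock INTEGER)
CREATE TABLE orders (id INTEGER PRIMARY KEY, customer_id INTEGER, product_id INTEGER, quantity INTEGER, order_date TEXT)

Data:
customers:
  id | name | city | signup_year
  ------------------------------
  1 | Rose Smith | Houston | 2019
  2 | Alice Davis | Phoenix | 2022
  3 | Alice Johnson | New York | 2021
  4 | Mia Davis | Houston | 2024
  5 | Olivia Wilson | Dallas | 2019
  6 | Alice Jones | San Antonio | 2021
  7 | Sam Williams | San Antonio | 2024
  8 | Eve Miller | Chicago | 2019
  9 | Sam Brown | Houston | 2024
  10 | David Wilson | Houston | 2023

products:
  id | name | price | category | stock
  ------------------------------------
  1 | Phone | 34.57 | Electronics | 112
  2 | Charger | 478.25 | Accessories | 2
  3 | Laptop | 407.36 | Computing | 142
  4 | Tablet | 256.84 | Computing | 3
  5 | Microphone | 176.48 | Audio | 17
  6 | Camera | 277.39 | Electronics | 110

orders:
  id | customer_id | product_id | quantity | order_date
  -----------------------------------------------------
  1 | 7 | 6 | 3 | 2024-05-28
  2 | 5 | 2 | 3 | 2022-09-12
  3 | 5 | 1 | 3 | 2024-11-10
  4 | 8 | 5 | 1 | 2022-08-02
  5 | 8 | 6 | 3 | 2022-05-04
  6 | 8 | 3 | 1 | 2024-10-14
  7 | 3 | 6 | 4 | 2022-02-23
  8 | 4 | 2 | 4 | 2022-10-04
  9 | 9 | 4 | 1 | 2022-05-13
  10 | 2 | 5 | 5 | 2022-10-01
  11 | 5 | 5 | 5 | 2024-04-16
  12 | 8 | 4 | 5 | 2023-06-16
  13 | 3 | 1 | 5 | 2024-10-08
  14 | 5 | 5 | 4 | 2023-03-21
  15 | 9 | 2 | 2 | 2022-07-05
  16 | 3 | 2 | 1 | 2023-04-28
SELECT name, category FROM products WHERE category <> 'Electronics'

Execution result:
name | category
Charger | Accessories
Laptop | Computing
Tablet | Computing
Microphone | Audio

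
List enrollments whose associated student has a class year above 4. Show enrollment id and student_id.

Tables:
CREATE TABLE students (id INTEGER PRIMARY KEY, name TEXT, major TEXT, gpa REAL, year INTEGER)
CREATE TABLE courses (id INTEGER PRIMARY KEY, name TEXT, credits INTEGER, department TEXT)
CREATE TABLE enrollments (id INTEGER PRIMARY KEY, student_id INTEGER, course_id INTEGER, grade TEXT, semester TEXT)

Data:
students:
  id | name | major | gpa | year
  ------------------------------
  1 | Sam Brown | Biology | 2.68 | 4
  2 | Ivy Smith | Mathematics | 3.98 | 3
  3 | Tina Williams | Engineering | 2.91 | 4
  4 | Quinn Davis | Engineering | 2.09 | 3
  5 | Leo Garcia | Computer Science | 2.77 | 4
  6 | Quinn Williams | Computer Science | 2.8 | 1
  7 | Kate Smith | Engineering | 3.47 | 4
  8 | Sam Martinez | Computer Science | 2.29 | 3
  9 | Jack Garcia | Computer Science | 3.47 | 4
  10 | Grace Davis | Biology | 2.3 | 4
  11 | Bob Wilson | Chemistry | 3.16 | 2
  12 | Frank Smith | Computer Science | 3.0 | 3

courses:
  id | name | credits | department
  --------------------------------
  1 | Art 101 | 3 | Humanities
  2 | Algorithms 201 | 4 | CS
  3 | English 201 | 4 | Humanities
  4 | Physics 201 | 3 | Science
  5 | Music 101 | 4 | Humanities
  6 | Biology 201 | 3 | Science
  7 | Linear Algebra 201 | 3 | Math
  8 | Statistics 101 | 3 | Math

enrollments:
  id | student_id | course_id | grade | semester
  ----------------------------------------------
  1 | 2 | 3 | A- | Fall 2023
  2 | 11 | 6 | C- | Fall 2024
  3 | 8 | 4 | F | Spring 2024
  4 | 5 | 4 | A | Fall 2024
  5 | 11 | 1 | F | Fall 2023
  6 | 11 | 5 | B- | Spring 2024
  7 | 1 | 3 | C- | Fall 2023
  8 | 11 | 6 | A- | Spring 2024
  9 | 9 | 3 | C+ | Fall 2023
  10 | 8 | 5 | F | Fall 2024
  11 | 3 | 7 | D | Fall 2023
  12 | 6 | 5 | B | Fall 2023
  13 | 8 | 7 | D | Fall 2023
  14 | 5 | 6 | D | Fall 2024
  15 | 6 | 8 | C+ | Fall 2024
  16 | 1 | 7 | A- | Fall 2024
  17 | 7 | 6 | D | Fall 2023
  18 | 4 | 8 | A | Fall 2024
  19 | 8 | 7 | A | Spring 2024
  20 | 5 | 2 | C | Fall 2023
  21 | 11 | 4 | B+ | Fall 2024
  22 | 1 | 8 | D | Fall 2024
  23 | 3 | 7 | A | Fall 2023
SELECT id, student_id FROM enrollments WHERE student_id IN (SELECT id FROM students WHERE year > 4)

Execution result:
(no rows)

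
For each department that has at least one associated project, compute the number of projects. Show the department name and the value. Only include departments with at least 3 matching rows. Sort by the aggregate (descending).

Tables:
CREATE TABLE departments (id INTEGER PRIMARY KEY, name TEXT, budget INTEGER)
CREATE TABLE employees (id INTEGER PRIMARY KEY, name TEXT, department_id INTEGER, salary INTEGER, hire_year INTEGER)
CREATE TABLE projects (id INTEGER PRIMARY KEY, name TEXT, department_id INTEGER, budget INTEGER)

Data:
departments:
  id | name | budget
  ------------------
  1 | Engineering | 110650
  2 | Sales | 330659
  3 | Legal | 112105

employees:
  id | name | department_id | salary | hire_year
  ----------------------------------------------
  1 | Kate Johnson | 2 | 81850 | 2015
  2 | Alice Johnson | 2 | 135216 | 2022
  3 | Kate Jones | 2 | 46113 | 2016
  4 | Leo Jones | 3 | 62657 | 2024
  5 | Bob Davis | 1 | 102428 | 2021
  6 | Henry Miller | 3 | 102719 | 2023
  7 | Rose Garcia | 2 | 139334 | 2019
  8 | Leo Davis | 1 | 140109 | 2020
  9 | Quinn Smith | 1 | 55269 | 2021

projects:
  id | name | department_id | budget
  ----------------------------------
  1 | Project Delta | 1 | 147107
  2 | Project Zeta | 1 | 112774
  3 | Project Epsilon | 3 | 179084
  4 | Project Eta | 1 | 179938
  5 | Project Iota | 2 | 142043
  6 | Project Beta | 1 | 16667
SELECT p.name, COUNT(*) AS n FROM projects c JOIN departments p ON c.department_id = p.id GROUP BY p.id, p.name HAVING COUNT(*) >= 3 ORDER BY n DESC

Execution result:
name | n
Engineering | 4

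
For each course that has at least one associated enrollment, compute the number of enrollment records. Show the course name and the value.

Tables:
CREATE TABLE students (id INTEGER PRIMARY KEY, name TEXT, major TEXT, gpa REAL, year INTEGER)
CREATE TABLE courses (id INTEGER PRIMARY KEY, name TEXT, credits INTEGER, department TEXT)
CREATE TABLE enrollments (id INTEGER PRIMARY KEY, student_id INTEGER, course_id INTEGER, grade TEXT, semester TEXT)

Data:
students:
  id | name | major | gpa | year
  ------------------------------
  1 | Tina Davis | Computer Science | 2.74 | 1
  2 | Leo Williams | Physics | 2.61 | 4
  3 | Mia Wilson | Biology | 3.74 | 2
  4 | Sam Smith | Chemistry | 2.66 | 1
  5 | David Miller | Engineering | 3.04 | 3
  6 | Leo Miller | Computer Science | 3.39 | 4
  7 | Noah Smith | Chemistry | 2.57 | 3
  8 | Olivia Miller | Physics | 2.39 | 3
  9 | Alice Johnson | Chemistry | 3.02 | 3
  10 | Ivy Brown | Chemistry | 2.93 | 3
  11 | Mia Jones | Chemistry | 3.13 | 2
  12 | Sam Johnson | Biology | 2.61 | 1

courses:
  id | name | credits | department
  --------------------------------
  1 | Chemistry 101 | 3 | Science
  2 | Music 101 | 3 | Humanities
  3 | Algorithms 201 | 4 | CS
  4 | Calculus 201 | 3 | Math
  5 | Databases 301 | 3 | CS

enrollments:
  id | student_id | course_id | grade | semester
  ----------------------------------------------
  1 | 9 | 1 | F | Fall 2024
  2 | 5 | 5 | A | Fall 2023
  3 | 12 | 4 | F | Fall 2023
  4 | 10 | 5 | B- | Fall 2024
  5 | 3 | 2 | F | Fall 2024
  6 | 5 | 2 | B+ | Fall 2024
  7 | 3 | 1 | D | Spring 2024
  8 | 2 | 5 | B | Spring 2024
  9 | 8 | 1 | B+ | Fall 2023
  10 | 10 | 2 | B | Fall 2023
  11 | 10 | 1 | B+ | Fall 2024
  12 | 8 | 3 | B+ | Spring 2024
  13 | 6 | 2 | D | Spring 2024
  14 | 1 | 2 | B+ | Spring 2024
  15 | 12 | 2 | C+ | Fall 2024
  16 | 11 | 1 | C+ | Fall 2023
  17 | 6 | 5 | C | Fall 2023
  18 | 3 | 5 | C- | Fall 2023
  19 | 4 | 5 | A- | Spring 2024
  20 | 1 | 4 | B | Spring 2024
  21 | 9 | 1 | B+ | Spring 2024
SELECT p.name, COUNT(*) AS n FROM enrollments c JOIN courses p ON c.course_id = p.id GROUP BY p.id, p.name

Execution result:
name | n
Chemistry 101 | 6
Music 101 | 6
Algorithms 201 | 1
Calculus 201 | 2
Databases 301 | 6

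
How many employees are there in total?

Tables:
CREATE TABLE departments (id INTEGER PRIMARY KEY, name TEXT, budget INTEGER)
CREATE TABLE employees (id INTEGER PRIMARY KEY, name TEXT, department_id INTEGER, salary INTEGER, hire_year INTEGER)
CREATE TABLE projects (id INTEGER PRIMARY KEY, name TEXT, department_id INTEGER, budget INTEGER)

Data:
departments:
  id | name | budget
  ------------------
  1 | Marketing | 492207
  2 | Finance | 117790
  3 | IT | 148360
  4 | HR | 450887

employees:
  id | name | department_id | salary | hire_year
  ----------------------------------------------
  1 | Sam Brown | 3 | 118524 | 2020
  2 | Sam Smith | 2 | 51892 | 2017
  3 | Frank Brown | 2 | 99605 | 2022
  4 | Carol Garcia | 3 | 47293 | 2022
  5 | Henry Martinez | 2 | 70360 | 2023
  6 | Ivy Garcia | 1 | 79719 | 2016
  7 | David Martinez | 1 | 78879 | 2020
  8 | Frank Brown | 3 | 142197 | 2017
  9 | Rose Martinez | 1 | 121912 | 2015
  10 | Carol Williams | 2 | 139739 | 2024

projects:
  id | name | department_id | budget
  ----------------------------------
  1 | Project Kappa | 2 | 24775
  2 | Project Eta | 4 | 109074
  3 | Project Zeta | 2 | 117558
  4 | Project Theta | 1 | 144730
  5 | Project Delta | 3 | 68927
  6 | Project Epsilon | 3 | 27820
SELECT COUNT(*) FROM employees

Execution result:
10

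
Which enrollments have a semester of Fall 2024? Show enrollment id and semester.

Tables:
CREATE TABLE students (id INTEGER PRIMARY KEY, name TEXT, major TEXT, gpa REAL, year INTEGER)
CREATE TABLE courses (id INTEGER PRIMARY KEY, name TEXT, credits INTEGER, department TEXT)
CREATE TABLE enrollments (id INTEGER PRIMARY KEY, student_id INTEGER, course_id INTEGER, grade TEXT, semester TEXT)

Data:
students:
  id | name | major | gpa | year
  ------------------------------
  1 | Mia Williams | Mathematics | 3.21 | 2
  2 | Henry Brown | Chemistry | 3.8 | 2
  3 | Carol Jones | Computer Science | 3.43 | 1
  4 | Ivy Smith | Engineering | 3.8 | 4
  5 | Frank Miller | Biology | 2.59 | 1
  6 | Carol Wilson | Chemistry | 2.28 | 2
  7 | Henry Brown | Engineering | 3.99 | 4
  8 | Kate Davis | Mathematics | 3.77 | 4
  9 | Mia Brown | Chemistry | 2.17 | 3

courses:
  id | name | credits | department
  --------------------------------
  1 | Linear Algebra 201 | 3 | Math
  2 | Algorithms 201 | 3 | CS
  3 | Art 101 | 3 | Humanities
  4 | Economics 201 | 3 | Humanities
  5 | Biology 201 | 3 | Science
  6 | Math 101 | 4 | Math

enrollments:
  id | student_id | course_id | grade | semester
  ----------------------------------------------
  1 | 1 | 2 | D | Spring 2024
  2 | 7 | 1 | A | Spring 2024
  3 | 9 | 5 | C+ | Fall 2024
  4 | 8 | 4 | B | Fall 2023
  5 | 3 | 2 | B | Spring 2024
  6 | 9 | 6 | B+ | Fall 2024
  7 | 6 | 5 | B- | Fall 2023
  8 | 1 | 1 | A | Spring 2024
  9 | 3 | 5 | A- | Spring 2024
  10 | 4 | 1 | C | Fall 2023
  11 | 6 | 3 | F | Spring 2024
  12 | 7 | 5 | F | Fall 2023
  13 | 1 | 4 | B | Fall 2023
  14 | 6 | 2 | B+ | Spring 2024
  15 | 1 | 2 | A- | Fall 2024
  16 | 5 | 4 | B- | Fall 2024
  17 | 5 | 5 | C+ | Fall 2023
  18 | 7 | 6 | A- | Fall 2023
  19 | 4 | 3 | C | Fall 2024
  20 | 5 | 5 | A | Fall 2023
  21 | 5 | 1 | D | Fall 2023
SELECT id, semester FROM enrollments WHERE semester = 'Fall 2024'

Execution result:
id | semester
3 | Fall 2024
6 | Fall 2024
15 | Fall 2024
16 | Fall 2024
19 | Fall 2024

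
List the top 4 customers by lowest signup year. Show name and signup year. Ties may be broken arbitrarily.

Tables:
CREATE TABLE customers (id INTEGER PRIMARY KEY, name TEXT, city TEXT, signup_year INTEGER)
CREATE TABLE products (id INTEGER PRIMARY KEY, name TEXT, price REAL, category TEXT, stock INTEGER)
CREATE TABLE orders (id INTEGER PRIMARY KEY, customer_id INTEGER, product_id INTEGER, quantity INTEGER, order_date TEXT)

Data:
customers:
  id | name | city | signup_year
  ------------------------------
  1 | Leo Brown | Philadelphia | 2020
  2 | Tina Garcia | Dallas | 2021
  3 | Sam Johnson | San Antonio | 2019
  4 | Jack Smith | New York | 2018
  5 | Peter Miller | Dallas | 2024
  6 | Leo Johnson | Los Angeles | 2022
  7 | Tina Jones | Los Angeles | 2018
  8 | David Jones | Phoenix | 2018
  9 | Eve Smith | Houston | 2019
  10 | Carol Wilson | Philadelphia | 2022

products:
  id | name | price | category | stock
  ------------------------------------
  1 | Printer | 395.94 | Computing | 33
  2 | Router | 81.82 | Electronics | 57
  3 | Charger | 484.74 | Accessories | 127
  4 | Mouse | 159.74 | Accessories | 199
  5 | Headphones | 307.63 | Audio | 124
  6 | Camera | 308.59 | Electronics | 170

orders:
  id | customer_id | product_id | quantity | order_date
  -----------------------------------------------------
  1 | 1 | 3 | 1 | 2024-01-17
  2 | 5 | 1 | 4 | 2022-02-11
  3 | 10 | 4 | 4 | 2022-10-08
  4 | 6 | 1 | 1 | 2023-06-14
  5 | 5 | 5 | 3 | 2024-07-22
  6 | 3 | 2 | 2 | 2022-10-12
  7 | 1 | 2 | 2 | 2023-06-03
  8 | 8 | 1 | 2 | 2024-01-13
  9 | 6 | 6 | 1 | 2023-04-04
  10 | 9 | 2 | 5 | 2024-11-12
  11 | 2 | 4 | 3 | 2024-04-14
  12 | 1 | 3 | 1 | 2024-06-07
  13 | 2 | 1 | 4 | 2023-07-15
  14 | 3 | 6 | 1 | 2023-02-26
SELECT name, signup_year FROM customers ORDER BY signup_year ASC LIMIT 4

Execution result:
name | signup_year
Jack Smith | 2018
Tina Jones | 2018
David Jones | 2018
Sam Johnson | 2019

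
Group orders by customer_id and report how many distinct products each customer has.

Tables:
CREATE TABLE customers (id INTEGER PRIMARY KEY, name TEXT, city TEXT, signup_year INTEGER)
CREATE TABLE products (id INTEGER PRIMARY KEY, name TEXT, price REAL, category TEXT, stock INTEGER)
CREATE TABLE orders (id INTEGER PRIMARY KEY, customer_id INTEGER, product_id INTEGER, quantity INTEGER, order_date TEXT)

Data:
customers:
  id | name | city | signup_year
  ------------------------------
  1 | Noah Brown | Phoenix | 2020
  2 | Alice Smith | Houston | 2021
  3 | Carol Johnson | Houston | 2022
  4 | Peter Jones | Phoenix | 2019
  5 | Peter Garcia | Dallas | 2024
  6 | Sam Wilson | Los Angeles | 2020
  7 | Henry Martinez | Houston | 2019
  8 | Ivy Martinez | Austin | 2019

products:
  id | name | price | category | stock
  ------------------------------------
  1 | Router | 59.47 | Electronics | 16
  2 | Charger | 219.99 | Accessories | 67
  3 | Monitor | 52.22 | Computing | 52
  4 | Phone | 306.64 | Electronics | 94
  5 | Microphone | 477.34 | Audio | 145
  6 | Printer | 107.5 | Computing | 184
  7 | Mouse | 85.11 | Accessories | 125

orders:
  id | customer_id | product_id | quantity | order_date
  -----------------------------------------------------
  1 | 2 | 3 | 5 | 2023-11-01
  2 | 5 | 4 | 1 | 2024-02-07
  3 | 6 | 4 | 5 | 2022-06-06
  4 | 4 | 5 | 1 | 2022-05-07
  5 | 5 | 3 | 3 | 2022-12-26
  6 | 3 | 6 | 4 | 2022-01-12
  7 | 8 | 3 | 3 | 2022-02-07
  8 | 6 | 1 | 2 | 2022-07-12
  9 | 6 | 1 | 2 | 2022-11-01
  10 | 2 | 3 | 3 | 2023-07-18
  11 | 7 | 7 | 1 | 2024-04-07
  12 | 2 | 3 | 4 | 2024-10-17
SELECT customer_id, COUNT(DISTINCT product_id) AS distinct_product_count FROM orders GROUP BY customer_id

Execution result:
customer_id | distinct_product_count
2 | 1
3 | 1
4 | 1
5 | 2
6 | 2
7 | 1
8 | 1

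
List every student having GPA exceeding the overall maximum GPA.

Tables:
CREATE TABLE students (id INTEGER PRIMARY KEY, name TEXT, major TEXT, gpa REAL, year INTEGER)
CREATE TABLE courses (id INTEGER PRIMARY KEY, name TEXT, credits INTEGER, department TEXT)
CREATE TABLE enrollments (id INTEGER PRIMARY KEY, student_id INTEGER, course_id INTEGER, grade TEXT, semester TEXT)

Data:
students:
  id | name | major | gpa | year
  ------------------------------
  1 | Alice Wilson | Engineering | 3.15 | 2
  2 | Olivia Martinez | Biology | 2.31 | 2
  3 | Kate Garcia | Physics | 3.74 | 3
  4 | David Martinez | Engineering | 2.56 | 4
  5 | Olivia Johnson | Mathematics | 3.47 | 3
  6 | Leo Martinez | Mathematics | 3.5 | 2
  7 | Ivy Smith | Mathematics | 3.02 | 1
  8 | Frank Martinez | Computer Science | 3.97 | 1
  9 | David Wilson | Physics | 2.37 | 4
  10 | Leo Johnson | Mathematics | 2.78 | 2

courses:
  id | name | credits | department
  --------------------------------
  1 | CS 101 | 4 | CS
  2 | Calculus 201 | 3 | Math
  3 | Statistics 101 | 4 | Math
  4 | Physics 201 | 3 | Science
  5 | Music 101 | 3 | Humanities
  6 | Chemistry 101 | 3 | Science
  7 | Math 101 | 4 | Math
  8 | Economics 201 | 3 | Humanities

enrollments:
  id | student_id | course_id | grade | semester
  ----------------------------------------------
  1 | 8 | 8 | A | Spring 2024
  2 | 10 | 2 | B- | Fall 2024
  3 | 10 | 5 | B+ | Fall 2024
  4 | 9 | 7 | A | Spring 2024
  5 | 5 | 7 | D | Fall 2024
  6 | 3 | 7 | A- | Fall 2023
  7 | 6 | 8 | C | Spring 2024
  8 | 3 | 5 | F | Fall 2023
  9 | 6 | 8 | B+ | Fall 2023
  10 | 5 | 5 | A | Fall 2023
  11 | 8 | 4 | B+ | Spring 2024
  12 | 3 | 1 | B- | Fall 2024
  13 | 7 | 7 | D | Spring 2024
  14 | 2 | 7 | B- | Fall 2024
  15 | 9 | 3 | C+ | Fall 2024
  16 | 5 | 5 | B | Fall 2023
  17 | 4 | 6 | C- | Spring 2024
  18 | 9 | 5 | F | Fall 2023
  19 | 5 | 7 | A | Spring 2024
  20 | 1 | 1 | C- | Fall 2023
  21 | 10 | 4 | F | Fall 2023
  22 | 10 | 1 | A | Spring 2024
SELECT name, gpa FROM students WHERE gpa > (SELECT MAX(gpa) FROM students)

Execution result:
(no rows)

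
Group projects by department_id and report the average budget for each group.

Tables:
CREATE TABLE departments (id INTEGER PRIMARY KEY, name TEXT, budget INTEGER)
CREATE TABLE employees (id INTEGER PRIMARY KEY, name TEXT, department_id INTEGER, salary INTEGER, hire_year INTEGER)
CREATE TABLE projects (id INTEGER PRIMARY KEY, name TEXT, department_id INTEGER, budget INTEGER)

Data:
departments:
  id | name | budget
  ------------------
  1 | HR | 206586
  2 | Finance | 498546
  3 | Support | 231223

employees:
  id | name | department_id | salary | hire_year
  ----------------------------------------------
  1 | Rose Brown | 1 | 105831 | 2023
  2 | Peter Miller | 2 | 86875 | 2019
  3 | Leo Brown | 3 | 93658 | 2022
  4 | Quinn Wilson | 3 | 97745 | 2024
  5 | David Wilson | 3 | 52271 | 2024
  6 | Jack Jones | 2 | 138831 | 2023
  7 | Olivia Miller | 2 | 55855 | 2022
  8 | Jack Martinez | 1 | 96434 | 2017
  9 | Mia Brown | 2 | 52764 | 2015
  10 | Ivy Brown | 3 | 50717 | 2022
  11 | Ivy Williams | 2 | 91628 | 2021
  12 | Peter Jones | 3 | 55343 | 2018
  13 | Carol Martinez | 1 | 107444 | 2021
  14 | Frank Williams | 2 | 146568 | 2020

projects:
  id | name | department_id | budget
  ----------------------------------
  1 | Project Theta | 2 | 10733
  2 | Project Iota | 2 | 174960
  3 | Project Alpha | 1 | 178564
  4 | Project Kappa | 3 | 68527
SELECT department_id, AVG(budget) AS avg_budget FROM projects GROUP BY department_id

Execution result:
department_id | avg_budget
1 | 178564.00
2 | 92846.50
3 | 68527.00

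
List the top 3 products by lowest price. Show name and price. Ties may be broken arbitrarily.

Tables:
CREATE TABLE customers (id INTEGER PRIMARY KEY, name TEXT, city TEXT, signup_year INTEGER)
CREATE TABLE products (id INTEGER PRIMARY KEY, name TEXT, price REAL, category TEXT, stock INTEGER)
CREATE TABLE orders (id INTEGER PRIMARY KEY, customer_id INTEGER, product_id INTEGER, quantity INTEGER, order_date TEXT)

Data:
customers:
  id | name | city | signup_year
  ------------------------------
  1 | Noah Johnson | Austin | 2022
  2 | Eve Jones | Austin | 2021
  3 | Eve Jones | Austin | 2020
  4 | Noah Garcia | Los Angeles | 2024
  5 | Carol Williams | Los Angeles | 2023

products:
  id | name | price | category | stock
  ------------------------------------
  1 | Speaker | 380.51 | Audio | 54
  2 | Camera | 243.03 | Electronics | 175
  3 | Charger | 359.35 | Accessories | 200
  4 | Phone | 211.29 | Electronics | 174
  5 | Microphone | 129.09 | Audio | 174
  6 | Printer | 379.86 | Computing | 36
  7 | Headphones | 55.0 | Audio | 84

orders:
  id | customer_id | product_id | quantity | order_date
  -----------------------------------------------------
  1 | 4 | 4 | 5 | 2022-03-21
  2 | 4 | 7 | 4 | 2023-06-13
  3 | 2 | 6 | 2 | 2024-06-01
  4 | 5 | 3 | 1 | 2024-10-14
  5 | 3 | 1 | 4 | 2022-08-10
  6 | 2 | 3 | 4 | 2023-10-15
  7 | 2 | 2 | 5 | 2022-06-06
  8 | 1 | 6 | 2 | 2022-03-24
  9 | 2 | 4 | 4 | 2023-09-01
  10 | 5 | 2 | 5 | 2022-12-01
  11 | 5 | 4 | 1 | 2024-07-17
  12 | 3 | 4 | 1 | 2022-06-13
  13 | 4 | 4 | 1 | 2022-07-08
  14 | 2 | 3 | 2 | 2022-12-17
SELECT name, price FROM products ORDER BY price ASC LIMIT 3

Execution result:
name | price
Headphones | 55.00
Microphone | 129.09
Phone | 211.29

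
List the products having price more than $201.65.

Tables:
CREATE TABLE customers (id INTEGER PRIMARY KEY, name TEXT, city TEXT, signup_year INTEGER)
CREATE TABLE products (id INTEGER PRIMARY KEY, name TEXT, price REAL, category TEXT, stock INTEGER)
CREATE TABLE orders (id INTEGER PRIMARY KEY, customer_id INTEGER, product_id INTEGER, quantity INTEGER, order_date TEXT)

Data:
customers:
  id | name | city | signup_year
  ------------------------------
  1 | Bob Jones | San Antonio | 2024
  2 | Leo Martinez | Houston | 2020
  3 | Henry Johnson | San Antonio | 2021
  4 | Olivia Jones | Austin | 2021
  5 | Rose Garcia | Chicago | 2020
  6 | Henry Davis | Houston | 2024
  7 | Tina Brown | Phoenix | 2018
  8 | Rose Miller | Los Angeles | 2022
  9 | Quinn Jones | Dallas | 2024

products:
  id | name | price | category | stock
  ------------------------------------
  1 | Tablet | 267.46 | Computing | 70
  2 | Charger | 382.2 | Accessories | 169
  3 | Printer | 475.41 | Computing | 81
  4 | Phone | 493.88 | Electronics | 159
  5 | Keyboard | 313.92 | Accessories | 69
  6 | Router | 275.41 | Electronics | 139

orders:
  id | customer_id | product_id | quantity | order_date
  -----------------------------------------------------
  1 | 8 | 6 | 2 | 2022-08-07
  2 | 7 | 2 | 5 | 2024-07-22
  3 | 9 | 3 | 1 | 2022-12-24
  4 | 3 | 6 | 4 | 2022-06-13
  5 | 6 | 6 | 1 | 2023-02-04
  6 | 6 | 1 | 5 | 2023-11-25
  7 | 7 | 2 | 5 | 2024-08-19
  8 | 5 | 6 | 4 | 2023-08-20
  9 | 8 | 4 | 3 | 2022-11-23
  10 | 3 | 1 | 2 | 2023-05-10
SELECT name, price FROM products WHERE price > 201.65

Execution result:
name | price
Tablet | 267.46
Charger | 382.20
Printer | 475.41
Phone | 493.88
Keyboard | 313.92
Router | 275.41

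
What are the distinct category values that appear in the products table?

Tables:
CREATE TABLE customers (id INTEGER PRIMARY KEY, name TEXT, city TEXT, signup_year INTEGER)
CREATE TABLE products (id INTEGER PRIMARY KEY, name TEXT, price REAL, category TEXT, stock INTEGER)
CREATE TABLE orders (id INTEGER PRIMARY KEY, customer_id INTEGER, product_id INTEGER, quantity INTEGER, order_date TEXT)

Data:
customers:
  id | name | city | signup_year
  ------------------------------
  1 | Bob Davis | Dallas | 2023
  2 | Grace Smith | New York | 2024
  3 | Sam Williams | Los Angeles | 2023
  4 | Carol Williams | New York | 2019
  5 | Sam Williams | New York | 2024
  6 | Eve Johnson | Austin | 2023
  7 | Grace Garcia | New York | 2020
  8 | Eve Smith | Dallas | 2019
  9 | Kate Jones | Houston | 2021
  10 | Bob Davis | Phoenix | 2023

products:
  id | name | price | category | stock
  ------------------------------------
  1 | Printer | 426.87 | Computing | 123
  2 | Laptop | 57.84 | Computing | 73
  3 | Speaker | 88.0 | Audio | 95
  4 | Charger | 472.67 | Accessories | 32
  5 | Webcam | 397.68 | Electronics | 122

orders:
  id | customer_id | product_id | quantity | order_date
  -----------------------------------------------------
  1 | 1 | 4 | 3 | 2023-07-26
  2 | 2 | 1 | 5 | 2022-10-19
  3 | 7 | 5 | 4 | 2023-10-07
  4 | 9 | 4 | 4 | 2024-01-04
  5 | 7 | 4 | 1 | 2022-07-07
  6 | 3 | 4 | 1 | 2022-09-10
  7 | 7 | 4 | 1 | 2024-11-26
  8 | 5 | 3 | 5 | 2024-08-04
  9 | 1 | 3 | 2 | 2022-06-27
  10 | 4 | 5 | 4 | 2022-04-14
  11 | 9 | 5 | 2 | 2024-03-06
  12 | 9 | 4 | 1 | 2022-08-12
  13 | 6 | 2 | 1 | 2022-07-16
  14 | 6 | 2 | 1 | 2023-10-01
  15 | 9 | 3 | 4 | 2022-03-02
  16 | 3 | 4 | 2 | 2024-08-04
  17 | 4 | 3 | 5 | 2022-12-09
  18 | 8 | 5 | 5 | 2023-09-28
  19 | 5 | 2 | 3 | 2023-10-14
SELECT DISTINCT category FROM products

Execution result:
category
Computing
Audio
Accessories
Electronics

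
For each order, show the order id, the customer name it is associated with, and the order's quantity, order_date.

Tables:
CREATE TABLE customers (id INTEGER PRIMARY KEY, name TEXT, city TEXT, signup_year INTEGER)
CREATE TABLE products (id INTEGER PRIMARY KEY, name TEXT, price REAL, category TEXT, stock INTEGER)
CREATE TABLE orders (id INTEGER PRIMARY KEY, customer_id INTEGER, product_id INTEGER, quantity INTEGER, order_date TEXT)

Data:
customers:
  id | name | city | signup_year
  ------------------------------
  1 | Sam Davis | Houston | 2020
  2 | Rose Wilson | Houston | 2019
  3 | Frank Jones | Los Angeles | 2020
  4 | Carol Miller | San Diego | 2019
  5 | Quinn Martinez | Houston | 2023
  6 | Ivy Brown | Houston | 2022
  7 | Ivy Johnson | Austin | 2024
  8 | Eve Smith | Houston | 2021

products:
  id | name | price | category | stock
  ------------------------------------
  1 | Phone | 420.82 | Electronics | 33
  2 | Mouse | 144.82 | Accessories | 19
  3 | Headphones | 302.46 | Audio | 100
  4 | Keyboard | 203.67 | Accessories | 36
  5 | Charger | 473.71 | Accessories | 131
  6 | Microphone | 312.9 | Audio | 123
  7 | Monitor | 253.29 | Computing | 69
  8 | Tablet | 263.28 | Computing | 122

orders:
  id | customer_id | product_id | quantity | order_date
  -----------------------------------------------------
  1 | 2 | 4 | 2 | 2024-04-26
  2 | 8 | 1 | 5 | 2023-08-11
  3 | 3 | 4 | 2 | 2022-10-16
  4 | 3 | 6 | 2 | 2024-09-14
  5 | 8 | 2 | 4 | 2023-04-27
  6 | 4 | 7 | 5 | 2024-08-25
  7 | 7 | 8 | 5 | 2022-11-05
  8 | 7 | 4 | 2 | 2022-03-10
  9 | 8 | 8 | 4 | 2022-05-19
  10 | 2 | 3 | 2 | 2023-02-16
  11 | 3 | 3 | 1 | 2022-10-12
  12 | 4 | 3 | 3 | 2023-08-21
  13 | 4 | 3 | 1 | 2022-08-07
SELECT c.id, p.name AS customer, c.quantity, c.order_date FROM orders c JOIN customers p ON c.customer_id = p.id

Execution result:
id | customer | quantity | order_date
1 | Rose Wilson | 2 | 2024-04-26
2 | Eve Smith | 5 | 2023-08-11
3 | Frank Jones | 2 | 2022-10-16
4 | Frank Jones | 2 | 2024-09-14
5 | Eve Smith | 4 | 2023-04-27
6 | Carol Miller | 5 | 2024-08-25
7 | Ivy Johnson | 5 | 2022-11-05
8 | Ivy Johnson | 2 | 2022-03-10
9 | Eve Smith | 4 | 2022-05-19
10 | Rose Wilson | 2 | 2023-02-16
11 | Frank Jones | 1 | 2022-10-12
12 | Carol Miller | 3 | 2023-08-21
13 | Carol Miller | 1 | 2022-08-07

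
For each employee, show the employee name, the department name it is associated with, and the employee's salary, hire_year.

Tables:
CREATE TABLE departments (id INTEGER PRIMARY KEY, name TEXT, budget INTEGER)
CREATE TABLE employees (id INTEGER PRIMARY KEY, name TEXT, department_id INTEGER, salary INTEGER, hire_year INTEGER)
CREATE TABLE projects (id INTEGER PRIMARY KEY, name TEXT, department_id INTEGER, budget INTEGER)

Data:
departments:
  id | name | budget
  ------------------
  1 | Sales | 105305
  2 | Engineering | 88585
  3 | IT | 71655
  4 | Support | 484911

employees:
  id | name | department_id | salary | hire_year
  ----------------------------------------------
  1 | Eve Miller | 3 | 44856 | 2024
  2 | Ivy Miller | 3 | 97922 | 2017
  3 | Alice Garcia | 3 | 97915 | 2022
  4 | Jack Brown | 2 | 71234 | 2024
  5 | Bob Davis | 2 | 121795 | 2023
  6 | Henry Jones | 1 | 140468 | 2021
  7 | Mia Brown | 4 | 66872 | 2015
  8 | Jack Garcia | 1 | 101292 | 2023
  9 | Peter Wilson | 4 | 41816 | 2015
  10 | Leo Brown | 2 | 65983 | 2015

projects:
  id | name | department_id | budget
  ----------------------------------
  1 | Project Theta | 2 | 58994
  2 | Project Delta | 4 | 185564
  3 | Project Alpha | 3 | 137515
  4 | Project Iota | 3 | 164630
SELECT c.name, p.name AS department, c.salary, c.hire_year FROM employees c JOIN departments p ON c.department_id = p.id

Execution result:
name | department | salary | hire_year
Eve Miller | IT | 44856 | 2024
Ivy Miller | IT | 97922 | 2017
Alice Garcia | IT | 97915 | 2022
Jack Brown | Engineering | 71234 | 2024
Bob Davis | Engineering | 121795 | 2023
Henry Jones | Sales | 140468 | 2021
Mia Brown | Support | 66872 | 2015
Jack Garcia | Sales | 101292 | 2023
Peter Wilson | Support | 41816 | 2015
Leo Brown | Engineering | 65983 | 2015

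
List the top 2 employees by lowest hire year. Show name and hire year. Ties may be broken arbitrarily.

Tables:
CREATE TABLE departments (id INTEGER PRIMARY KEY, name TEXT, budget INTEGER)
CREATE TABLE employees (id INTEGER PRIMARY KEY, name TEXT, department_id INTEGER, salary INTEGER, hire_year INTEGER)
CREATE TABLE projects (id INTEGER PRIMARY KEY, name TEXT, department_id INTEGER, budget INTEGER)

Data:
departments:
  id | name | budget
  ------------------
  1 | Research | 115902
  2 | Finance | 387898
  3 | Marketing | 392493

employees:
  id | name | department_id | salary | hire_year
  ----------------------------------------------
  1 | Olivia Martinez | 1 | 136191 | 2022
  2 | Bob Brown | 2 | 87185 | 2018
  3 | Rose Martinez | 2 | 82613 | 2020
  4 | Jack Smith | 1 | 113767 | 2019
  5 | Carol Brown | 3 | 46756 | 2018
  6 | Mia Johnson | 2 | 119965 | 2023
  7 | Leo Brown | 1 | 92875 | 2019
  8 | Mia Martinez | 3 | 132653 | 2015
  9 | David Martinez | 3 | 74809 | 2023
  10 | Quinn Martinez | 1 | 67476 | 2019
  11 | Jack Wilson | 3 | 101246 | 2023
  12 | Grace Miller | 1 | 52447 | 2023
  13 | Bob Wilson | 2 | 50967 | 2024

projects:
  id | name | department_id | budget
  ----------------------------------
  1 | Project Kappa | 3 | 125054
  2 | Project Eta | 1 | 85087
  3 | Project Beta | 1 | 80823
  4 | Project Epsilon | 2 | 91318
SELECT name, hire_year FROM employees ORDER BY hire_year ASC LIMIT 2

Execution result:
name | hire_year
Mia Martinez | 2015
Bob Brown | 2018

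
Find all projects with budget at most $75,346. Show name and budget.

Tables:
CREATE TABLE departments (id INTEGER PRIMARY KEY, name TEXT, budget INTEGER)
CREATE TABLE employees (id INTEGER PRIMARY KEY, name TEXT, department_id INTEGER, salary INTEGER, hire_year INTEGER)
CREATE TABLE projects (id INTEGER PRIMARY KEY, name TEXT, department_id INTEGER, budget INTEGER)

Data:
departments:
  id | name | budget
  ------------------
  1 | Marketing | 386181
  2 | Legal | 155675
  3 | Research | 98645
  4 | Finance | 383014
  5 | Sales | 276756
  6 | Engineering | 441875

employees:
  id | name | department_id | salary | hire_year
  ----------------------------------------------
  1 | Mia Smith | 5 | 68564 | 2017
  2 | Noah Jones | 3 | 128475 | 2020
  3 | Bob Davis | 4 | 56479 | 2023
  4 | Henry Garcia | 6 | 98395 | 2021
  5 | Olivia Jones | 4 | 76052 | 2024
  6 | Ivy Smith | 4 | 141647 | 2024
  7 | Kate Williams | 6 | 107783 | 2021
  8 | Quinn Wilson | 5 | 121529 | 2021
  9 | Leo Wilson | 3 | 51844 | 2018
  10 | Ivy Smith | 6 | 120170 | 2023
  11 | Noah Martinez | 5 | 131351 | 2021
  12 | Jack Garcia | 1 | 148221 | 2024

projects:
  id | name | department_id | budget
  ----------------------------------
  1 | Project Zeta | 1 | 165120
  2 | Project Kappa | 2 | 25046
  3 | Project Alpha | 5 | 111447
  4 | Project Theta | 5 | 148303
SELECT name, budget FROM projects WHERE budget <= 75346

Execution result:
name | budget
Project Kappa | 25046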